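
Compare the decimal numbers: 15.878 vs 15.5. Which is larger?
15.878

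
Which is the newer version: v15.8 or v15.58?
v15.58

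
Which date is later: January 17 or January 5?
January 17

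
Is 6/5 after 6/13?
No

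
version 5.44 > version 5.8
True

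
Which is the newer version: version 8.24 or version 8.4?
version 8.24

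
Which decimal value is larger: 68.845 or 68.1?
68.845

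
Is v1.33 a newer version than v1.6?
Yes. Version numbers are compared segment by segment as integers, not as decimals: minor version 33 > 6, so v1.33 > v1.6 (even though the decimal 1.33 < 1.6).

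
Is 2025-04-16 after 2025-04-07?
Yes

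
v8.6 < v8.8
True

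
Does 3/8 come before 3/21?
Yes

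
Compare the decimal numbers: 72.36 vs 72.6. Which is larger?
72.6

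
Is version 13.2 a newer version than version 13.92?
No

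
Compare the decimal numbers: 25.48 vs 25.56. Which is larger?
25.56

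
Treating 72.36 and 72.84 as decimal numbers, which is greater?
72.84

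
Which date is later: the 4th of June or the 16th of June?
the 16th of June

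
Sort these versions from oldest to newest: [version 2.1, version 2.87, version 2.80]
[version 2.1, version 2.80, version 2.87]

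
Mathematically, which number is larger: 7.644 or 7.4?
7.644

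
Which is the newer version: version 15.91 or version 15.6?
version 15.91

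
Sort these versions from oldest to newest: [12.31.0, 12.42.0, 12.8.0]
[12.8.0, 12.31.0, 12.42.0]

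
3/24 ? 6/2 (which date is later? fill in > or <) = <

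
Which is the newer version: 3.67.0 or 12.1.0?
12.1.0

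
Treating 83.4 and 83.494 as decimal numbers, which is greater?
83.494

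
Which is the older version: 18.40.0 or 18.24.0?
18.24.0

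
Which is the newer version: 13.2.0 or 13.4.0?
13.4.0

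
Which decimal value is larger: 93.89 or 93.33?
93.89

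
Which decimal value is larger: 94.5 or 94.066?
94.5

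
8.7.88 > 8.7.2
True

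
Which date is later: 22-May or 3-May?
22-May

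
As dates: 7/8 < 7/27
True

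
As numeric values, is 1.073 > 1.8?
False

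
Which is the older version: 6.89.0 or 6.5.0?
6.5.0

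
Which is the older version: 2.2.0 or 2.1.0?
2.1.0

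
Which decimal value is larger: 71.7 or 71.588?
71.7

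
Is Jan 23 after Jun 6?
No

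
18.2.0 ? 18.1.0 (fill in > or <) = >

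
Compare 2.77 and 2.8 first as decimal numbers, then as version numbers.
As decimals: 2.77 < 2.8. As versions: v2.77 > v2.8 (minor version 77 > 8).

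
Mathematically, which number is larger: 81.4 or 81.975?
81.975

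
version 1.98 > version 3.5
False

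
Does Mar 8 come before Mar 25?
Yes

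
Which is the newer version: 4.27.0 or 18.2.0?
18.2.0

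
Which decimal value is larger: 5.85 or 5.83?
5.85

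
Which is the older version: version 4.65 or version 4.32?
version 4.32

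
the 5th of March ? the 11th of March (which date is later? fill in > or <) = <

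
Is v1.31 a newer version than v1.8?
Yes. Version numbers are compared segment by segment as integers, not as decimals: minor version 31 > 8, so v1.31 > v1.8 (even though the decimal 1.31 < 1.8).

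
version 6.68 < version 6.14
False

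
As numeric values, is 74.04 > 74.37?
False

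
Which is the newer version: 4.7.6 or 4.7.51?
4.7.51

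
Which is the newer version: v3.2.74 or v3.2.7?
v3.2.74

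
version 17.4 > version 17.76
False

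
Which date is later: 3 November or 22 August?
3 November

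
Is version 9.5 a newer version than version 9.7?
No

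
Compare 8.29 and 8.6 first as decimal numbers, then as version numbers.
As decimals: 8.29 < 8.6. As versions: v8.29 > v8.6 (minor version 29 > 6).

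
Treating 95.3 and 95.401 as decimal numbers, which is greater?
95.401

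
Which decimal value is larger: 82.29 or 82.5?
82.5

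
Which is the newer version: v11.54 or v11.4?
v11.54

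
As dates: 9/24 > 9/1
True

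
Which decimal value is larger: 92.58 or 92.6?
92.6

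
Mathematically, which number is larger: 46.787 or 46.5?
46.787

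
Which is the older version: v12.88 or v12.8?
v12.8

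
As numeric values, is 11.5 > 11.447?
True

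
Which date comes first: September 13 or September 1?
September 1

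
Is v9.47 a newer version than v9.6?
Yes. Version numbers are compared segment by segment as integers, not as decimals: minor version 47 > 6, so v9.47 > v9.6 (even though the decimal 9.47 < 9.6).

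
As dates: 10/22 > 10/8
True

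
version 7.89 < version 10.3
True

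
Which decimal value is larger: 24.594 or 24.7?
24.7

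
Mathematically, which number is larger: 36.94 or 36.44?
36.94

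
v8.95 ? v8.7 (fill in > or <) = >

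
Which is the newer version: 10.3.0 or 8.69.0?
10.3.0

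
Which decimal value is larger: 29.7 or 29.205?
29.7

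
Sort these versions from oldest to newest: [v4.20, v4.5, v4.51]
[v4.5, v4.20, v4.51]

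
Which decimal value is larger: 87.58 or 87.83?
87.83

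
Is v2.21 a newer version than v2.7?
Yes. Version numbers are compared segment by segment as integers, not as decimals: minor version 21 > 7, so v2.21 > v2.7 (even though the decimal 2.21 < 2.7).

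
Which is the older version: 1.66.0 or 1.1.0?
1.1.0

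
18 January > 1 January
True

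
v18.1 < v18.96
True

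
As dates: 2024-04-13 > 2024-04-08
True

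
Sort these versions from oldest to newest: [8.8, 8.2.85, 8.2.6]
[8.2.6, 8.2.85, 8.8]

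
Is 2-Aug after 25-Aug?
No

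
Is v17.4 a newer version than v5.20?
Yes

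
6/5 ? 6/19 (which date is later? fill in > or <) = <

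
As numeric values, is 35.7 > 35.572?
True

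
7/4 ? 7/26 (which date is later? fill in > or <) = <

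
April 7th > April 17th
False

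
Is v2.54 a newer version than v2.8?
Yes. Version numbers are compared segment by segment as integers, not as decimals: minor version 54 > 8, so v2.54 > v2.8 (even though the decimal 2.54 < 2.8).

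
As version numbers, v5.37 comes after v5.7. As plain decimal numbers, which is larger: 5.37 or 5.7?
5.7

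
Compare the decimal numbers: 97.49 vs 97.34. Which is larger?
97.49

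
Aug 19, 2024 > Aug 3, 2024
True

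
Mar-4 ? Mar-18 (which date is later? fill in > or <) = <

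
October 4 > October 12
False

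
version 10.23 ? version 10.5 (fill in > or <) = >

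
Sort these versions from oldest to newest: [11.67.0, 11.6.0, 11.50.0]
[11.6.0, 11.50.0, 11.67.0]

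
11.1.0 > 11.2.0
False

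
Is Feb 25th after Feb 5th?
Yes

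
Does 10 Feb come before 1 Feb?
No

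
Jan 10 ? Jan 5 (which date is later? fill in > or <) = >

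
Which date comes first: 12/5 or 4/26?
4/26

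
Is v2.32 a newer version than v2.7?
Yes. Version numbers are compared segment by segment as integers, not as decimals: minor version 32 > 7, so v2.32 > v2.7 (even though the decimal 2.32 < 2.7).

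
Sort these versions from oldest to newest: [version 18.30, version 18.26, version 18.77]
[version 18.26, version 18.30, version 18.77]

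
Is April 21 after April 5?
Yes. Day 21 comes after day 5 in April — this is a date comparison, not a decimal one (the decimal 4.21 would be smaller than 4.5).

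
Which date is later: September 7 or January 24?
September 7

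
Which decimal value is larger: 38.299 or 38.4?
38.4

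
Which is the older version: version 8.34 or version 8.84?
version 8.34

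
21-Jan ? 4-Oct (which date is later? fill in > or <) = <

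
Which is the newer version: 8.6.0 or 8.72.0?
8.72.0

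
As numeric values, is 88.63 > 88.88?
False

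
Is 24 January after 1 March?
No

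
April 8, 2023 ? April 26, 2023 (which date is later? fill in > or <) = <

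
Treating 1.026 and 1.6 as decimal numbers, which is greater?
1.6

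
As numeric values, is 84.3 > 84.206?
True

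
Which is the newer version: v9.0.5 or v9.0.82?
v9.0.82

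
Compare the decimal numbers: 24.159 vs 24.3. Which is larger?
24.3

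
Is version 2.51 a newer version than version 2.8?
Yes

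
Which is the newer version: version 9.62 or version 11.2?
version 11.2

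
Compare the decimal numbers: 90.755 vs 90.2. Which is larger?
90.755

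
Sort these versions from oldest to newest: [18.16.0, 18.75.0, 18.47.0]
[18.16.0, 18.47.0, 18.75.0]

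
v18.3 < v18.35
True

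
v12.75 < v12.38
False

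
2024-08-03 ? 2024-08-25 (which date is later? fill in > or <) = <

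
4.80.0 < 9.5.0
True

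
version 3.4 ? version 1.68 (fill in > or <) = >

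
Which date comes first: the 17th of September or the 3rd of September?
the 3rd of September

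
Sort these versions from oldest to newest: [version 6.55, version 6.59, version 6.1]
[version 6.1, version 6.55, version 6.59]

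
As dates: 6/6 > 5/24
True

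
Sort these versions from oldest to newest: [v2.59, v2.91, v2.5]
[v2.5, v2.59, v2.91]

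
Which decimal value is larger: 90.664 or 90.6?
90.664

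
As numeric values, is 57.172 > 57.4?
False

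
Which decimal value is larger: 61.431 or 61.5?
61.5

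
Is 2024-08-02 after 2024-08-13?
No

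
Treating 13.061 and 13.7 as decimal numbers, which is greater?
13.7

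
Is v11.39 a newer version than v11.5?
Yes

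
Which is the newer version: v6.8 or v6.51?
v6.51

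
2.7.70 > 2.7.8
True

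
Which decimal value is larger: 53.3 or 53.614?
53.614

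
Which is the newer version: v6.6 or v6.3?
v6.6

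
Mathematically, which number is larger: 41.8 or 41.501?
41.8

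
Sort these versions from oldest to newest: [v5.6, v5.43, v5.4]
[v5.4, v5.6, v5.43]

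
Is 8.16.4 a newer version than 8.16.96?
No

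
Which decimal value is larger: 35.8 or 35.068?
35.8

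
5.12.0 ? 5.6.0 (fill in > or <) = >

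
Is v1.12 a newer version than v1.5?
Yes. Version numbers are compared segment by segment as integers, not as decimals: minor version 12 > 5, so v1.12 > v1.5 (even though the decimal 1.12 < 1.5).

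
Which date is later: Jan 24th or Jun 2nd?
Jun 2nd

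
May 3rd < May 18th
True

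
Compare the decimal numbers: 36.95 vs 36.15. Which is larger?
36.95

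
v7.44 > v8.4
False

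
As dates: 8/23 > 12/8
False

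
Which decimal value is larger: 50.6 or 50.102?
50.6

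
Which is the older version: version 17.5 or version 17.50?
version 17.5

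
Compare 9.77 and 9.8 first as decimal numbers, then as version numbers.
As decimals: 9.77 < 9.8. As versions: v9.77 > v9.8 (minor version 77 > 8).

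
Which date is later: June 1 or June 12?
June 12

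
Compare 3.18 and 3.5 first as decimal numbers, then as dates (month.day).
As decimals: 3.18 < 3.5. As dates: 3/18 is later than 3/5 (day 18 > day 5).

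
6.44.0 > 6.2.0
True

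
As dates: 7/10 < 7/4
False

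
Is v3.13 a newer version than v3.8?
Yes. Version numbers are compared segment by segment as integers, not as decimals: minor version 13 > 8, so v3.13 > v3.8 (even though the decimal 3.13 < 3.8).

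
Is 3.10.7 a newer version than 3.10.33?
No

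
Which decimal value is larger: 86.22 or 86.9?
86.9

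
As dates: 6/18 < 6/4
False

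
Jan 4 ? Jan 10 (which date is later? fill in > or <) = <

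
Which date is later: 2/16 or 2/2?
2/16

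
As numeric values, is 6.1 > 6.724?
False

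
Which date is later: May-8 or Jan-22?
May-8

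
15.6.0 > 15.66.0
False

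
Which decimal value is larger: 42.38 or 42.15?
42.38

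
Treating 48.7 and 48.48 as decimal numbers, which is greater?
48.7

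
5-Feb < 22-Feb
True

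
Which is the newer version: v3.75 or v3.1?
v3.75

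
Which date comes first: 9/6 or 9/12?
9/6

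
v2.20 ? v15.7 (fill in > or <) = <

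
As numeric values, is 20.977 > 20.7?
True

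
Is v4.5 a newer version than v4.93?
No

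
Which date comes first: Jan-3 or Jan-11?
Jan-3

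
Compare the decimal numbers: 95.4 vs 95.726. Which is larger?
95.726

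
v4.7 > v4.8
False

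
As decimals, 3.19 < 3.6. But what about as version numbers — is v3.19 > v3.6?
True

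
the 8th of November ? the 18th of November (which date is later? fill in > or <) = <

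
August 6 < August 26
True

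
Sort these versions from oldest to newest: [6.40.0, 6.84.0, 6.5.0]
[6.5.0, 6.40.0, 6.84.0]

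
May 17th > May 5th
True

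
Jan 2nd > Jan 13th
False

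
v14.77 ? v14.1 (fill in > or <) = >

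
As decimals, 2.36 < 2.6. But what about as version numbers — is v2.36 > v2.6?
True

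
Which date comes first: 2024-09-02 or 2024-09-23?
2024-09-02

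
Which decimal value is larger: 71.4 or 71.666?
71.666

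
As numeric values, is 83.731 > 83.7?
True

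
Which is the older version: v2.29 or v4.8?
v2.29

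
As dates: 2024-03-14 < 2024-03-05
False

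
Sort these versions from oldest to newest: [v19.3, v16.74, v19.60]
[v16.74, v19.3, v19.60]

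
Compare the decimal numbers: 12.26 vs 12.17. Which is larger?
12.26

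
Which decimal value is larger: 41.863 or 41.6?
41.863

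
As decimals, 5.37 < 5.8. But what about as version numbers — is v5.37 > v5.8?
True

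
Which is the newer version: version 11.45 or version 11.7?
version 11.45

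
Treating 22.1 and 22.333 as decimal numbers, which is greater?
22.333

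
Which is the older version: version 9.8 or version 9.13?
version 9.8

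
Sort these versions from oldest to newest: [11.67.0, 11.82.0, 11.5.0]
[11.5.0, 11.67.0, 11.82.0]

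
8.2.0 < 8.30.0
True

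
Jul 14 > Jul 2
True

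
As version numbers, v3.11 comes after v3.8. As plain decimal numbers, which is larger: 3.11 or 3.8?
3.8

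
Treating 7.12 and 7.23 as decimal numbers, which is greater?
7.23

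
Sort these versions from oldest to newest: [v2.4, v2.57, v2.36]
[v2.4, v2.36, v2.57]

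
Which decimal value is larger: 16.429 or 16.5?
16.5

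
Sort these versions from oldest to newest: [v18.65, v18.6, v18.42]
[v18.6, v18.42, v18.65]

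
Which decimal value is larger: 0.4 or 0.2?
0.4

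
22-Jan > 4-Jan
True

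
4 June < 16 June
True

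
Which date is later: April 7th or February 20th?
April 7th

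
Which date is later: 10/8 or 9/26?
10/8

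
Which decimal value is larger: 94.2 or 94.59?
94.59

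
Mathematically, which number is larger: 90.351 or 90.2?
90.351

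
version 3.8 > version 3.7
True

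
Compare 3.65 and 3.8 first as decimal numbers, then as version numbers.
As decimals: 3.65 < 3.8. As versions: v3.65 > v3.8 (minor version 65 > 8).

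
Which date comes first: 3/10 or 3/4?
3/4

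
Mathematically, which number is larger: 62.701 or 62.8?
62.8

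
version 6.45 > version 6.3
True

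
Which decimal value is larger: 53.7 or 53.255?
53.7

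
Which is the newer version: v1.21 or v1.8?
v1.21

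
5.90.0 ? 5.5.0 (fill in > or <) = >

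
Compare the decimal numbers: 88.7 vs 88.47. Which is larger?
88.7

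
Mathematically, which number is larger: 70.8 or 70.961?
70.961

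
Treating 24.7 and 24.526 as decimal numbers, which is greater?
24.7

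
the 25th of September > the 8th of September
True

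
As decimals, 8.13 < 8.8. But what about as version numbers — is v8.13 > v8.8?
True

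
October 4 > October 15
False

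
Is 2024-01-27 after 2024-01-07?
Yes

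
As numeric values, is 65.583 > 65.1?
True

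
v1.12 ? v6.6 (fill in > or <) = <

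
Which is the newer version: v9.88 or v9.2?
v9.88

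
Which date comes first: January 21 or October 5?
January 21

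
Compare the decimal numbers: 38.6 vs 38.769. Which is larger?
38.769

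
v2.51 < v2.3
False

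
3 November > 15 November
False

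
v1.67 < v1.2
False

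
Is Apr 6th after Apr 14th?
No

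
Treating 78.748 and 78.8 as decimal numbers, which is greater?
78.8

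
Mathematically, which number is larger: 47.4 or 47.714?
47.714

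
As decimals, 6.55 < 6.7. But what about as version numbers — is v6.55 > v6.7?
True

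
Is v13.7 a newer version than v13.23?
No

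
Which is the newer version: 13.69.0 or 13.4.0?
13.69.0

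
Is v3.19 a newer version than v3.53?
No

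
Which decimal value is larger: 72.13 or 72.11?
72.13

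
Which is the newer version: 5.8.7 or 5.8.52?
5.8.52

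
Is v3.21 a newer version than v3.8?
Yes. Version numbers are compared segment by segment as integers, not as decimals: minor version 21 > 8, so v3.21 > v3.8 (even though the decimal 3.21 < 3.8).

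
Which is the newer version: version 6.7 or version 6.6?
version 6.7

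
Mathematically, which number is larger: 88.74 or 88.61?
88.74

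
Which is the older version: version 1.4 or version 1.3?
version 1.3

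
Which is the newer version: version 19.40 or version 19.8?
version 19.40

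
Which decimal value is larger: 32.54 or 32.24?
32.54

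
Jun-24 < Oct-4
True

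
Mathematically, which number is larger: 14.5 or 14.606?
14.606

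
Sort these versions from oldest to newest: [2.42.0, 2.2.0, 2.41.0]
[2.2.0, 2.41.0, 2.42.0]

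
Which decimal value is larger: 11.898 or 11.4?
11.898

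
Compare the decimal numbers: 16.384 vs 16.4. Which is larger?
16.4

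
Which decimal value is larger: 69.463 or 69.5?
69.5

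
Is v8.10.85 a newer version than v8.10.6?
Yes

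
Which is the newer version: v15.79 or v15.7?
v15.79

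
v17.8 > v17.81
False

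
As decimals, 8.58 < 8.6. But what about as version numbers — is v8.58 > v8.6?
True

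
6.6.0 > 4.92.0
True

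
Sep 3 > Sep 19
False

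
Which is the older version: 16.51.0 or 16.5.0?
16.5.0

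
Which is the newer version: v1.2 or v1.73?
v1.73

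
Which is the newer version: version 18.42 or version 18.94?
version 18.94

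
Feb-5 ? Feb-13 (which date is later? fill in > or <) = <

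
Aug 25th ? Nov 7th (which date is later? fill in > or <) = <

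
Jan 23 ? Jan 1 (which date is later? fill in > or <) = >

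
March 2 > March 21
False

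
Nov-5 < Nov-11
True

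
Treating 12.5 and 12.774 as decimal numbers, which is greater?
12.774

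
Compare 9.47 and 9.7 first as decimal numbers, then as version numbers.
As decimals: 9.47 < 9.7. As versions: v9.47 > v9.7 (minor version 47 > 7).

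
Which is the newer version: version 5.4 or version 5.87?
version 5.87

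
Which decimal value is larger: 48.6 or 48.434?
48.6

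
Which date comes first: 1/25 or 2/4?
1/25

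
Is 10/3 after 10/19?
No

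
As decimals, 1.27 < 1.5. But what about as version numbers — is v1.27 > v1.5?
True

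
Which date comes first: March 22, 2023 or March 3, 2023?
March 3, 2023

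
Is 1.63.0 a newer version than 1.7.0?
Yes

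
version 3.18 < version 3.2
False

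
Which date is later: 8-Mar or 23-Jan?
8-Mar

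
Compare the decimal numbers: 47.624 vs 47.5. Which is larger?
47.624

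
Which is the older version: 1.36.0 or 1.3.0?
1.3.0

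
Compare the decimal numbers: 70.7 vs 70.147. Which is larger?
70.7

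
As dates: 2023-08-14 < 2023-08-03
False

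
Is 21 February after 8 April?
No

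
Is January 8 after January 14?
No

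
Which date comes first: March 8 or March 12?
March 8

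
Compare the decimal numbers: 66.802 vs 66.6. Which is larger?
66.802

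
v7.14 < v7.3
False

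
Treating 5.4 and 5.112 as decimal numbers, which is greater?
5.4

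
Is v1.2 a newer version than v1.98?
No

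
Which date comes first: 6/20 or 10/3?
6/20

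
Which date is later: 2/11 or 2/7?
2/11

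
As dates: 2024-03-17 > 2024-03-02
True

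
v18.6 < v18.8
True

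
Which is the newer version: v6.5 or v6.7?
v6.7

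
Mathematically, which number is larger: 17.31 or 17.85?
17.85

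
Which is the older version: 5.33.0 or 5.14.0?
5.14.0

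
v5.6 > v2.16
True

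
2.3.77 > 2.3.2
True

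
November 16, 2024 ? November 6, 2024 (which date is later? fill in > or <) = >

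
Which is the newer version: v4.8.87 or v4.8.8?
v4.8.87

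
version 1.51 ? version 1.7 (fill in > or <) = >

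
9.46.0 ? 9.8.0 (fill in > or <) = >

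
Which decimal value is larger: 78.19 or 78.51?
78.51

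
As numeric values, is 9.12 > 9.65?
False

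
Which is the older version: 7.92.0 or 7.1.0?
7.1.0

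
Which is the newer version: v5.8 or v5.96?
v5.96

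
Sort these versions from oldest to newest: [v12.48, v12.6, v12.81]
[v12.6, v12.48, v12.81]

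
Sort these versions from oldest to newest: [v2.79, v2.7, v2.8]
[v2.7, v2.8, v2.79]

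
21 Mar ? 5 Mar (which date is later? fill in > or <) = >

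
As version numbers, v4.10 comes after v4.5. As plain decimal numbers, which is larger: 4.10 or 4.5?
4.5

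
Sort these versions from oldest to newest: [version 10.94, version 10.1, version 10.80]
[version 10.1, version 10.80, version 10.94]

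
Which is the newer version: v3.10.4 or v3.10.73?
v3.10.73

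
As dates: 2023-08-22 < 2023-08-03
False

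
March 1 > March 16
False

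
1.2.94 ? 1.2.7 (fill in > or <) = >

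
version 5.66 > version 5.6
True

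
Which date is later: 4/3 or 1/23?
4/3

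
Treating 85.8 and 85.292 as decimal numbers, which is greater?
85.8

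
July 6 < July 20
True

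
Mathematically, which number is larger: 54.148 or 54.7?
54.7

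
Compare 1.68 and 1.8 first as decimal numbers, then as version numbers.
As decimals: 1.68 < 1.8. As versions: v1.68 > v1.8 (minor version 68 > 8).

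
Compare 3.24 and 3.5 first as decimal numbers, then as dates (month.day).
As decimals: 3.24 < 3.5. As dates: 3/24 is later than 3/5 (day 24 > day 5).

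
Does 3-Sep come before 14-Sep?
Yes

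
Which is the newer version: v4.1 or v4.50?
v4.50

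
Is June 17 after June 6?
Yes. Day 17 comes after day 6 in June — this is a date comparison, not a decimal one (the decimal 6.17 would be smaller than 6.6).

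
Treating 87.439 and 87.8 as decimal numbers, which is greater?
87.8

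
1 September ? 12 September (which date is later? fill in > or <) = <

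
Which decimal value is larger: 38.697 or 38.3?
38.697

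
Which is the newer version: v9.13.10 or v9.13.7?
v9.13.10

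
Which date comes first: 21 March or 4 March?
4 March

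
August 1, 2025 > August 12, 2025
False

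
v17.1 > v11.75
True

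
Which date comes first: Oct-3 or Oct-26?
Oct-3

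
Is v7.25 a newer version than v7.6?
Yes. Version numbers are compared segment by segment as integers, not as decimals: minor version 25 > 6, so v7.25 > v7.6 (even though the decimal 7.25 < 7.6).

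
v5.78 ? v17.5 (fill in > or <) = <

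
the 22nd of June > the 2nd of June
True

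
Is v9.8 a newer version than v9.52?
No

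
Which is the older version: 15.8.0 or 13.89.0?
13.89.0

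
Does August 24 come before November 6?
Yes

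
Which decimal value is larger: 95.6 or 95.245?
95.6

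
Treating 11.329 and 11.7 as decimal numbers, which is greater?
11.7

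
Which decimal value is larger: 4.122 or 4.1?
4.122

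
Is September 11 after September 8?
Yes. Day 11 comes after day 8 in September — this is a date comparison, not a decimal one (the decimal 9.11 would be smaller than 9.8).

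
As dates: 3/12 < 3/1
False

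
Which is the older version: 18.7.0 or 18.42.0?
18.7.0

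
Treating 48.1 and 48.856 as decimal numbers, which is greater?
48.856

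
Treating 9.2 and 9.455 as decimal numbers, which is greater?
9.455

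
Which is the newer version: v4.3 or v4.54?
v4.54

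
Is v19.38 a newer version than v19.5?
Yes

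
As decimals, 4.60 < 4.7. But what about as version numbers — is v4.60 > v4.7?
True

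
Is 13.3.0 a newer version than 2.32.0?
Yes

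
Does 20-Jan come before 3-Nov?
Yes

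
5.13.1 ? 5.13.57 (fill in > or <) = <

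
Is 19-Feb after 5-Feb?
Yes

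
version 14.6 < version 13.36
False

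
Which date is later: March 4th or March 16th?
March 16th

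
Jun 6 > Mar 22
True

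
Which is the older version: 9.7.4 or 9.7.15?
9.7.4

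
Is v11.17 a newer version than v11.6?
Yes. Version numbers are compared segment by segment as integers, not as decimals: minor version 17 > 6, so v11.17 > v11.6 (even though the decimal 11.17 < 11.6).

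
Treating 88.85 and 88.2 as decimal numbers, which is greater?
88.85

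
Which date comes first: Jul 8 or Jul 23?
Jul 8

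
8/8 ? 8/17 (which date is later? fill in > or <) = <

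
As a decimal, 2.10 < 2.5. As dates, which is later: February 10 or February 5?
February 10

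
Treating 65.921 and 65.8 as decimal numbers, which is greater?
65.921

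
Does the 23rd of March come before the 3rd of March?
No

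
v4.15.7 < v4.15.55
True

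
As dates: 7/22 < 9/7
True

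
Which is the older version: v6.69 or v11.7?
v6.69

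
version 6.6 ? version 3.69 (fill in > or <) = >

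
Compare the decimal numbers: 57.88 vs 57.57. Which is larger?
57.88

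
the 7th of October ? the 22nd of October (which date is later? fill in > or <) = <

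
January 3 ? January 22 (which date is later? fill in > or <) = <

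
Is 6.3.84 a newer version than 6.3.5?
Yes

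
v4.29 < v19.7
True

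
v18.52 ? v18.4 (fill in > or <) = >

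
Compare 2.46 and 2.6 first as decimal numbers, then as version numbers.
As decimals: 2.46 < 2.6. As versions: v2.46 > v2.6 (minor version 46 > 6).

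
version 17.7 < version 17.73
True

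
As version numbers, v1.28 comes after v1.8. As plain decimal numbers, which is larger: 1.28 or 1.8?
1.8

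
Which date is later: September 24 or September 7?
September 24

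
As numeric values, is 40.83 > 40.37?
True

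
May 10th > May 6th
True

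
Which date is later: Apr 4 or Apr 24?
Apr 24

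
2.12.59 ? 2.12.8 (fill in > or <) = >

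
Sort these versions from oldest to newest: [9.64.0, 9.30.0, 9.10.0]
[9.10.0, 9.30.0, 9.64.0]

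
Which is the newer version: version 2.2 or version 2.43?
version 2.43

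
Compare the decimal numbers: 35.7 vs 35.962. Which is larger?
35.962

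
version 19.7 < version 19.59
True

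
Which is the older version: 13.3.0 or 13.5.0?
13.3.0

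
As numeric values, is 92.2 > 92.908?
False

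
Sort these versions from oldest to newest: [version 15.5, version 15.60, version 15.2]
[version 15.2, version 15.5, version 15.60]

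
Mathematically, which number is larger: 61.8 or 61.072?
61.8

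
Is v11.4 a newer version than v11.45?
No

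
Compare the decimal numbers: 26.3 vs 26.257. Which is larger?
26.3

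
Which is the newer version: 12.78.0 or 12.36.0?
12.78.0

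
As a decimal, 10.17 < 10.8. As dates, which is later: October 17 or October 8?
October 17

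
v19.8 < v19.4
False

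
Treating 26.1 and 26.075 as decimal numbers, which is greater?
26.1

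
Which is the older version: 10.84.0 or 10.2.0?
10.2.0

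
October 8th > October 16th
False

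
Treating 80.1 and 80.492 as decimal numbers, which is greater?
80.492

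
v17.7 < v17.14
True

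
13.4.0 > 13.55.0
False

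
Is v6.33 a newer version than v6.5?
Yes. Version numbers are compared segment by segment as integers, not as decimals: minor version 33 > 5, so v6.33 > v6.5 (even though the decimal 6.33 < 6.5).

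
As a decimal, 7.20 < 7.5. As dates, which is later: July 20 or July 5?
July 20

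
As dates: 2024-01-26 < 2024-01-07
False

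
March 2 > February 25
True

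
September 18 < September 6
False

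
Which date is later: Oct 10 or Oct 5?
Oct 10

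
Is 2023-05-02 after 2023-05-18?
No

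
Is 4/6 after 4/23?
No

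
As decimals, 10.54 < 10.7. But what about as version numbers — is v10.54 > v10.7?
True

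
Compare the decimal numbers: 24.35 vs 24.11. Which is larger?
24.35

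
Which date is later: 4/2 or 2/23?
4/2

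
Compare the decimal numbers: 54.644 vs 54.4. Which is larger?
54.644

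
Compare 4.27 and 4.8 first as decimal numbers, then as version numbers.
As decimals: 4.27 < 4.8. As versions: v4.27 > v4.8 (minor version 27 > 8).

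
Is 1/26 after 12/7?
No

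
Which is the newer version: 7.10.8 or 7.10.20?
7.10.20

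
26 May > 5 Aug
False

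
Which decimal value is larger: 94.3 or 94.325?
94.325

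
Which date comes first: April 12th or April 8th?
April 8th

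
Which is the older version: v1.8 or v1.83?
v1.8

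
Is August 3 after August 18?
No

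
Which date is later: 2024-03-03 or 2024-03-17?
2024-03-17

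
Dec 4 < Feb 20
False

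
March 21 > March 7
True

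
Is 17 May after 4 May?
Yes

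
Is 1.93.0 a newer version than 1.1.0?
Yes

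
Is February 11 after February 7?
Yes. Day 11 comes after day 7 in February — this is a date comparison, not a decimal one (the decimal 2.11 would be smaller than 2.7).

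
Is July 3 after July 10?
No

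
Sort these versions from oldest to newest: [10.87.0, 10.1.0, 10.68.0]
[10.1.0, 10.68.0, 10.87.0]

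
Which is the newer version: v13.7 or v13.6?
v13.7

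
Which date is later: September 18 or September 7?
September 18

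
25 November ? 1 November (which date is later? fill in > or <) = >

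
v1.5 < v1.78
True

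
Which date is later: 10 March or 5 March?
10 March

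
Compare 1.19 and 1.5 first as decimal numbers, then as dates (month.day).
As decimals: 1.19 < 1.5. As dates: 1/19 is later than 1/5 (day 19 > day 5).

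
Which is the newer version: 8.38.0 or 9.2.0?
9.2.0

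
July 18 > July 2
True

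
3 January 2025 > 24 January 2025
False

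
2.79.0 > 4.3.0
False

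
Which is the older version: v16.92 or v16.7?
v16.7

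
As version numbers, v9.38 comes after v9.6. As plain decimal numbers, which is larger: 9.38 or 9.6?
9.6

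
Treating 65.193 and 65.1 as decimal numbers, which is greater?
65.193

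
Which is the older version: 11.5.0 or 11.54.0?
11.5.0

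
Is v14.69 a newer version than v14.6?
Yes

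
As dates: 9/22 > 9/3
True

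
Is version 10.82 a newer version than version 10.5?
Yes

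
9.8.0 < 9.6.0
False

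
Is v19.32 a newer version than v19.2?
Yes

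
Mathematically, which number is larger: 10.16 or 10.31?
10.31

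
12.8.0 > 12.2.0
True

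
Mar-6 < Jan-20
False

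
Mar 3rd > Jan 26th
True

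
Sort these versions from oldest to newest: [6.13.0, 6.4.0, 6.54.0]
[6.4.0, 6.13.0, 6.54.0]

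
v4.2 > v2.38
True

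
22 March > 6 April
False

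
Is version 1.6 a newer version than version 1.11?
No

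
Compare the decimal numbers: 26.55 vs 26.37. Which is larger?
26.55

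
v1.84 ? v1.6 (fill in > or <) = >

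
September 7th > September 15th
False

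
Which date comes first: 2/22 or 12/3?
2/22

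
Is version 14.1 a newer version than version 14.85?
No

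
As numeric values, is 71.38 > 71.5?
False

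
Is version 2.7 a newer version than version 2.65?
No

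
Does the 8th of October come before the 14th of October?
Yes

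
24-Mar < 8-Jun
True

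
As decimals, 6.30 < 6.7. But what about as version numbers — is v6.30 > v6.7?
True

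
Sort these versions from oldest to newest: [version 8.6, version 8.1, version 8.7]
[version 8.1, version 8.6, version 8.7]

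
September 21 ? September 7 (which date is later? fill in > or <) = >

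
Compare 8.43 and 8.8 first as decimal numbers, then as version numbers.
As decimals: 8.43 < 8.8. As versions: v8.43 > v8.8 (minor version 43 > 8).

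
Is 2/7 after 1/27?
Yes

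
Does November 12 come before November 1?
No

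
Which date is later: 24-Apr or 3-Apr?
24-Apr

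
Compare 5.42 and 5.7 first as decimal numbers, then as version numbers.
As decimals: 5.42 < 5.7. As versions: v5.42 > v5.7 (minor version 42 > 7).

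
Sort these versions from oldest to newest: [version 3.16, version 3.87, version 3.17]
[version 3.16, version 3.17, version 3.87]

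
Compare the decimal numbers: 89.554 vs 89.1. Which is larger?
89.554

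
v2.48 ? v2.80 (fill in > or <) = <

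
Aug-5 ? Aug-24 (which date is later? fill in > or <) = <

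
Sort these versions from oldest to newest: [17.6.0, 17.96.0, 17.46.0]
[17.6.0, 17.46.0, 17.96.0]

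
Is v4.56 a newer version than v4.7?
Yes. Version numbers are compared segment by segment as integers, not as decimals: minor version 56 > 7, so v4.56 > v4.7 (even though the decimal 4.56 < 4.7).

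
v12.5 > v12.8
False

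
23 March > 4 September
False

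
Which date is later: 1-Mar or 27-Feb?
1-Mar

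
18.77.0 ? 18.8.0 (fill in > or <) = >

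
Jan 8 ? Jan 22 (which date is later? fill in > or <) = <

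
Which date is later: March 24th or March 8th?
March 24th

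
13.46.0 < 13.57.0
True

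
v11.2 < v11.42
True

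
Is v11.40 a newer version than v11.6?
Yes. Version numbers are compared segment by segment as integers, not as decimals: minor version 40 > 6, so v11.40 > v11.6 (even though the decimal 11.40 < 11.6).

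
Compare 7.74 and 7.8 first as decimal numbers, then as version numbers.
As decimals: 7.74 < 7.8. As versions: v7.74 > v7.8 (minor version 74 > 8).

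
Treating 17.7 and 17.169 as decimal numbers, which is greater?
17.7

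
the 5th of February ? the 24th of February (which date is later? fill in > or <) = <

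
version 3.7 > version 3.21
False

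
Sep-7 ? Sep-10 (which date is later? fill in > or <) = <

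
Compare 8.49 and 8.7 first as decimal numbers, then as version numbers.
As decimals: 8.49 < 8.7. As versions: v8.49 > v8.7 (minor version 49 > 7).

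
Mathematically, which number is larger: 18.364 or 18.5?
18.5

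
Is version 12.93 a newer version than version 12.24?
Yes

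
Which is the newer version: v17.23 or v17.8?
v17.23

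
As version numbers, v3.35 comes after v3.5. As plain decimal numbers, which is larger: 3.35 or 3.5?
3.5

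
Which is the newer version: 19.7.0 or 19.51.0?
19.51.0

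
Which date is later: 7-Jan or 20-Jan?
20-Jan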